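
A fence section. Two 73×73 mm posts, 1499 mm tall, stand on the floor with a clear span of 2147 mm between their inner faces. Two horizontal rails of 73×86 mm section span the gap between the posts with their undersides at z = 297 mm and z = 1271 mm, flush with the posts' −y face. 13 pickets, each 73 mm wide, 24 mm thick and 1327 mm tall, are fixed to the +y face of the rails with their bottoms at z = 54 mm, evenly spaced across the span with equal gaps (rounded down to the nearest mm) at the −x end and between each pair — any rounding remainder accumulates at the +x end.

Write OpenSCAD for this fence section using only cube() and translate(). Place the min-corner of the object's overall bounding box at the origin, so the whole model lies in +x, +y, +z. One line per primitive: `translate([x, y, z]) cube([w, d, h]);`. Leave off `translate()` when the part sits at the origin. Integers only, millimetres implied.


cube([73, 73, 1499]);
translate([2220, 0, 0]) cube([73, 73, 1499]);
translate([73, 0, 297]) cube([2147, 73, 86]);
translate([73, 0, 1271]) cube([2147, 73, 86]);
translate([158, 73, 54]) cube([73, 24, 1327]);
translate([316, 73, 54]) cube([73, 24, 1327]);
translate([474, 73, 54]) cube([73, 24, 1327]);
translate([632, 73, 54]) cube([73, 24, 1327]);
translate([790, 73, 54]) cube([73, 24, 1327]);
translate([948, 73, 54]) cube([73, 24, 1327]);
translate([1106, 73, 54]) cube([73, 24, 1327]);
translate([1264, 73, 54]) cube([73, 24, 1327]);
translate([1422, 73, 54]) cube([73, 24, 1327]);
translate([1580, 73, 54]) cube([73, 24, 1327]);
translate([1738, 73, 54]) cube([73, 24, 1327]);
translate([1896, 73, 54]) cube([73, 24, 1327]);
translate([2054, 73, 54]) cube([73, 24, 1327]);


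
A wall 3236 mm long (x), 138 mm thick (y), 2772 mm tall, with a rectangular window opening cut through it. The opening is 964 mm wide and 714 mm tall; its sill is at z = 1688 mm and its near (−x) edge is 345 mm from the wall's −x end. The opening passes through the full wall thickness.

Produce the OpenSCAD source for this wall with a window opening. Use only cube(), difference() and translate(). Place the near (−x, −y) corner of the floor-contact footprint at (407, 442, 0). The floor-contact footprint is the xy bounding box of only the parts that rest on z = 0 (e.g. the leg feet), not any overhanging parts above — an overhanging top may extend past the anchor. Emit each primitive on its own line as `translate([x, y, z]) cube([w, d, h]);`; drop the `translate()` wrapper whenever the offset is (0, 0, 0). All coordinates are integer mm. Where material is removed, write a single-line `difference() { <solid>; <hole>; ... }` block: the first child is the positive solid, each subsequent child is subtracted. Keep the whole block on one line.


difference() { translate([407, 442, 0]) cube([3236, 138, 2772]); translate([752, 442, 1688]) cube([964, 138, 714]); }


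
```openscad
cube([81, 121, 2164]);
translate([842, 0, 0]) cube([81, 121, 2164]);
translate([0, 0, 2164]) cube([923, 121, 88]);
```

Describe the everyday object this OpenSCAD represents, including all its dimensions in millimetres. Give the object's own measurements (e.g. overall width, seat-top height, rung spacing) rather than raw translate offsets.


A door frame. The clear opening is 761 mm wide and 2164 mm high. Two 81 mm wide jambs, 121 mm deep, stand either side of the opening from the floor to the top of the opening. A 88 mm thick head sits across the top of both jambs, spanning the full outside width of the frame.


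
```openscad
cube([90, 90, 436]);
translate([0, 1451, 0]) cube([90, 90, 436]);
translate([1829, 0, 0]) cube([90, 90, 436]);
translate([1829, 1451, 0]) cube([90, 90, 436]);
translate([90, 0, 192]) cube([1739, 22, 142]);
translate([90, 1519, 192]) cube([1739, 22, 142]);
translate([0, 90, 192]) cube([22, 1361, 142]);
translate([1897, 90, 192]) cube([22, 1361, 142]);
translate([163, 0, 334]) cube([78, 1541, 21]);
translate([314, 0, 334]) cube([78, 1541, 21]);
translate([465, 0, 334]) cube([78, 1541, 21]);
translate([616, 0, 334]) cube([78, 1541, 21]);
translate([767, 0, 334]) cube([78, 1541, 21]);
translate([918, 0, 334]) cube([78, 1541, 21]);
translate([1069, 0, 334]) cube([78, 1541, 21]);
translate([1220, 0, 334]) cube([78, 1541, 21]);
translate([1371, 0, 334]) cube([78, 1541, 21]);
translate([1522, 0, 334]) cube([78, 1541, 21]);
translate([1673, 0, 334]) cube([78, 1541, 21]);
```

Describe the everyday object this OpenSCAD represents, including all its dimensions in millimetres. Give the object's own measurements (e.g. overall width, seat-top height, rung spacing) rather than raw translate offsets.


A bed frame 1919 mm long (x) by 1541 mm wide (y). Four 90×90 mm corner posts, 436 mm tall, at the corners of the footprint. Four rails of 22 mm thickness and 142 mm height run between adjacent posts with their undersides at z = 192 mm, their outer faces flush with the outside of the frame (the two x-running rails run between the posts' inner faces; the two y-running rails run between the posts' inner faces). 11 slats, each 78 mm wide (x) and 21 mm thick, lie across the top of the two x-running rails, running the full 1541 mm width of the frame in y; along x they sit between the end posts with a 73 mm gap after the −x posts and between neighbouring slats, leaving 78 mm before the +x posts.


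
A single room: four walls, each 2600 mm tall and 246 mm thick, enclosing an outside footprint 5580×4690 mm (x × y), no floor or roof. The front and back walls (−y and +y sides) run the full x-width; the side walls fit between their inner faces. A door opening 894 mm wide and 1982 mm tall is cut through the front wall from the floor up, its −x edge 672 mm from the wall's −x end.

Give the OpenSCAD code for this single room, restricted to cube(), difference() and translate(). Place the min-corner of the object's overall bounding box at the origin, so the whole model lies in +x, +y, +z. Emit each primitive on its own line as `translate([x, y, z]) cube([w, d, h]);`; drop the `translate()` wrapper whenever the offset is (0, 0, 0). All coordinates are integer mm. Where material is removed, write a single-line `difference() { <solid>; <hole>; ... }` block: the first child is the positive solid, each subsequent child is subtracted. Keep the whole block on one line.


difference() { cube([5580, 246, 2600]); translate([672, 0, 0]) cube([894, 246, 1982]); }
translate([0, 4444, 0]) cube([5580, 246, 2600]);
translate([0, 246, 0]) cube([246, 4198, 2600]);
translate([5334, 246, 0]) cube([246, 4198, 2600]);


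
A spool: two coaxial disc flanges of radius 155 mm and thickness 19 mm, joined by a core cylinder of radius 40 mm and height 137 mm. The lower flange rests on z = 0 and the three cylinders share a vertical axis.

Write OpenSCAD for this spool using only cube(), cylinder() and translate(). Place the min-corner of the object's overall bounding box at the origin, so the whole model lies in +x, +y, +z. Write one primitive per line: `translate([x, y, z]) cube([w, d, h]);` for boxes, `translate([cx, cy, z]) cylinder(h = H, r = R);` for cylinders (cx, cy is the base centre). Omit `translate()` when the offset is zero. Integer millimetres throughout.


translate([155, 155, 0]) cylinder(h = 19, r = 155);
translate([155, 155, 19]) cylinder(h = 137, r = 40);
translate([155, 155, 156]) cylinder(h = 19, r = 155);


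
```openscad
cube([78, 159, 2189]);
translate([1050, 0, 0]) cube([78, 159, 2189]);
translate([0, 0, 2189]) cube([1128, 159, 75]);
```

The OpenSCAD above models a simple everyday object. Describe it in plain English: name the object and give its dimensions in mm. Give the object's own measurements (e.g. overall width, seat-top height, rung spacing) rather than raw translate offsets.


A door frame. The clear opening is 972 mm wide and 2189 mm high. Two 78 mm wide jambs, 159 mm deep, stand either side of the opening from the floor to the top of the opening. A 75 mm thick head sits across the top of both jambs, spanning the full outside width of the frame.


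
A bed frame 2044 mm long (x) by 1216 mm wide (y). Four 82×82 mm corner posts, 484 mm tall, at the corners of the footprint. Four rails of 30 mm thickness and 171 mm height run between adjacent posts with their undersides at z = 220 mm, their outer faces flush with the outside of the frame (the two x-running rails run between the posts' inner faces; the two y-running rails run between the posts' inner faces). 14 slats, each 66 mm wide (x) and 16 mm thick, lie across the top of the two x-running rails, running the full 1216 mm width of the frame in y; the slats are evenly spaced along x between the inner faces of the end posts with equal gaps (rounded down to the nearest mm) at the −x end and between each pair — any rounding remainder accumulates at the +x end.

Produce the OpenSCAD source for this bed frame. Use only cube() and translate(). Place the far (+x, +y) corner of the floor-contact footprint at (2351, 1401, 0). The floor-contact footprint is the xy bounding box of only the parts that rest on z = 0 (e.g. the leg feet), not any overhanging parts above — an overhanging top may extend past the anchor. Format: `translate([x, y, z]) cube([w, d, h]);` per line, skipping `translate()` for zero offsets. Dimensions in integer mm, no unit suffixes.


translate([307, 185, 0]) cube([82, 82, 484]);
translate([307, 1319, 0]) cube([82, 82, 484]);
translate([2269, 185, 0]) cube([82, 82, 484]);
translate([2269, 1319, 0]) cube([82, 82, 484]);
translate([389, 185, 220]) cube([1880, 30, 171]);
translate([389, 1371, 220]) cube([1880, 30, 171]);
translate([307, 267, 220]) cube([30, 1052, 171]);
translate([2321, 267, 220]) cube([30, 1052, 171]);
translate([452, 185, 391]) cube([66, 1216, 16]);
translate([581, 185, 391]) cube([66, 1216, 16]);
translate([710, 185, 391]) cube([66, 1216, 16]);
translate([839, 185, 391]) cube([66, 1216, 16]);
translate([968, 185, 391]) cube([66, 1216, 16]);
translate([1097, 185, 391]) cube([66, 1216, 16]);
translate([1226, 185, 391]) cube([66, 1216, 16]);
translate([1355, 185, 391]) cube([66, 1216, 16]);
translate([1484, 185, 391]) cube([66, 1216, 16]);
translate([1613, 185, 391]) cube([66, 1216, 16]);
translate([1742, 185, 391]) cube([66, 1216, 16]);
translate([1871, 185, 391]) cube([66, 1216, 16]);
translate([2000, 185, 391]) cube([66, 1216, 16]);
translate([2129, 185, 391]) cube([66, 1216, 16]);


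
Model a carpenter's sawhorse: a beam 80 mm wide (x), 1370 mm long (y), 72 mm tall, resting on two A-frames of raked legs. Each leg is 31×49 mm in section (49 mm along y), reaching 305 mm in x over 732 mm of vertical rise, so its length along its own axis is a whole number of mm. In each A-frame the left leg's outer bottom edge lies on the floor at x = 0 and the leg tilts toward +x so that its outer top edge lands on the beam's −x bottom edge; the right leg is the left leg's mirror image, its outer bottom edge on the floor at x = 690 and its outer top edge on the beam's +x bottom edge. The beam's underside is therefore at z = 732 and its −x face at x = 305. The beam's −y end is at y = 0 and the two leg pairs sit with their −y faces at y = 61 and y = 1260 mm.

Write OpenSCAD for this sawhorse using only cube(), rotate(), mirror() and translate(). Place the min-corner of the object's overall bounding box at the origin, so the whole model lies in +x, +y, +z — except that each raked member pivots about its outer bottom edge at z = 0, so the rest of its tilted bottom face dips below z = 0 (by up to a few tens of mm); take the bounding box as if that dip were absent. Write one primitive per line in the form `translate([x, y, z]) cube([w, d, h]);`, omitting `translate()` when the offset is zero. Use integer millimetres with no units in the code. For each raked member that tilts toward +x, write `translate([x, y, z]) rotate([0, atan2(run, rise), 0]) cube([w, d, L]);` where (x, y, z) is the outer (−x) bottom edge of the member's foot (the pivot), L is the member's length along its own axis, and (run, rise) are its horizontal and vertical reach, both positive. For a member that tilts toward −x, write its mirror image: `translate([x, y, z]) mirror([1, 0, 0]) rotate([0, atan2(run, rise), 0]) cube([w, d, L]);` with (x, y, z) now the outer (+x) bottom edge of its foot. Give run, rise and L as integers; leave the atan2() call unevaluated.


// leg length = √(305² + 732²) = 793
// right-leg outer foot x = 2·305 + 80 = 690
// beam min-corner = (305, 0, 732)
translate([305, 0, 732]) cube([80, 1370, 72]);
translate([0, 61, 0]) rotate([0, atan2(305, 732), 0]) cube([31, 49, 793]);
translate([690, 61, 0]) mirror([1, 0, 0]) rotate([0, atan2(305, 732), 0]) cube([31, 49, 793]);
translate([0, 1260, 0]) rotate([0, atan2(305, 732), 0]) cube([31, 49, 793]);
translate([690, 1260, 0]) mirror([1, 0, 0]) rotate([0, atan2(305, 732), 0]) cube([31, 49, 793]);


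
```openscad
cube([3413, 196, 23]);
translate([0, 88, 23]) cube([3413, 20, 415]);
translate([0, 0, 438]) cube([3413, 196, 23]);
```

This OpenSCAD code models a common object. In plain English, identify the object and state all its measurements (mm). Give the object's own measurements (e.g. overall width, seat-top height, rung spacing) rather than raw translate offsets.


An I-beam lying along x, 3413 mm long. Overall section height 461 mm. Two flanges 196 mm wide (y) and 23 mm thick, one on the floor and one at the top; a web 20 mm thick runs between them, centred on the flange width.


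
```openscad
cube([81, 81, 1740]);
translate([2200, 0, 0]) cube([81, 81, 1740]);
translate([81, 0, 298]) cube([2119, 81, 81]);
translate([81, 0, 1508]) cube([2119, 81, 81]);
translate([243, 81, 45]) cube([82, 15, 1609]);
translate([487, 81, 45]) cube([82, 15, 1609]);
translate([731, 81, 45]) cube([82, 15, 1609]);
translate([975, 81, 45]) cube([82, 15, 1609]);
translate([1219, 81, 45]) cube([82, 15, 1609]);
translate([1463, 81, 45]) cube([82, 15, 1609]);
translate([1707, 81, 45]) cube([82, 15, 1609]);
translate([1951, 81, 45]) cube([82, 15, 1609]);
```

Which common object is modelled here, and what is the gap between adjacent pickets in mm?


A fence section. The picket gap is 162 mm.

Two posts, two rails, 8 pickets — a fence section. Span 2119 mm holds 8 pickets of 82 mm with 9 equal gaps: ⌊(2119 − 8·82) / 9⌋ = 162 mm.


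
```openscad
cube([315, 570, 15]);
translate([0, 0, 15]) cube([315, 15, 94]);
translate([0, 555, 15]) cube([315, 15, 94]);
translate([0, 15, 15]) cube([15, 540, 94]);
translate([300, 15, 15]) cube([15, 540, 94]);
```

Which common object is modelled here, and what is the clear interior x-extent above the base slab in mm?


An open box. The internal width is 285 mm.

A 315×570 base slab with four walls standing on it — an open box. The base is 315 mm wide and the walls are 15 mm thick, so the internal width is 315 − 2 × 15 = 285 mm.


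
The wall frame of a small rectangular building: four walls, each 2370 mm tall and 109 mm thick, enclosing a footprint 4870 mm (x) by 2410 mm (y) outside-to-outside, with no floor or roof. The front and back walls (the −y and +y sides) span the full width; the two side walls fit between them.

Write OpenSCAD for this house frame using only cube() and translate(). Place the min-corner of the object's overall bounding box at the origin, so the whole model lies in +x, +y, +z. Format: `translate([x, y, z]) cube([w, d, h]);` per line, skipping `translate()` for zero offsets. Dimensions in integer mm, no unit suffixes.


cube([4870, 109, 2370]);
translate([0, 2301, 0]) cube([4870, 109, 2370]);
translate([0, 109, 0]) cube([109, 2192, 2370]);
translate([4761, 109, 0]) cube([109, 2192, 2370]);


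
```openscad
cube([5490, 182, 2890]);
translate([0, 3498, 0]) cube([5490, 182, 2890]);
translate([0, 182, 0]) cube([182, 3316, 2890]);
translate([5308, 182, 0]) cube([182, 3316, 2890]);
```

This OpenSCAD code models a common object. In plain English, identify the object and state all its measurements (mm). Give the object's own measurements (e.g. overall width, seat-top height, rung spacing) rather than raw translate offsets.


The wall frame of a small rectangular building: four walls, each 2890 mm tall and 182 mm thick, enclosing a footprint 5490 mm (x) by 3680 mm (y) outside-to-outside, with no floor or roof. The front and back walls (the −y and +y sides) span the full width; the two side walls fit between them.


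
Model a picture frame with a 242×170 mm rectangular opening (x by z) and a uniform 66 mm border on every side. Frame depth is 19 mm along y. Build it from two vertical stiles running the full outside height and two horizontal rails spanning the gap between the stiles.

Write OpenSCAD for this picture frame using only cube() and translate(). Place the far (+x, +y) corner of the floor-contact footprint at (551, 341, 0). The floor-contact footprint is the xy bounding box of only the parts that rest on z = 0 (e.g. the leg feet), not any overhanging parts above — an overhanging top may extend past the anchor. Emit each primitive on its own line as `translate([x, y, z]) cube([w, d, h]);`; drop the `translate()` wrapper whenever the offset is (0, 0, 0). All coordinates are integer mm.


translate([177, 322, 0]) cube([66, 19, 302]);
translate([485, 322, 0]) cube([66, 19, 302]);
translate([243, 322, 0]) cube([242, 19, 66]);
translate([243, 322, 236]) cube([242, 19, 66]);


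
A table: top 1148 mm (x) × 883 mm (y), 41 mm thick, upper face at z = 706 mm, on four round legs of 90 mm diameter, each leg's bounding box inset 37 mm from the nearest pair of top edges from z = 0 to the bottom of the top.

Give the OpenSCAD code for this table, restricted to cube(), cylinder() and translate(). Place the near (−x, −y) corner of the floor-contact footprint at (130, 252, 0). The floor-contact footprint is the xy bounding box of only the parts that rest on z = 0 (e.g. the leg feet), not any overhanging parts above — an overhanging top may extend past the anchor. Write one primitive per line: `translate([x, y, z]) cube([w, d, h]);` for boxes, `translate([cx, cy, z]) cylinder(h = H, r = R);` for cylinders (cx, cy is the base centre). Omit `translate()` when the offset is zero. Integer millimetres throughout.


translate([93, 215, 665]) cube([1148, 883, 41]);
translate([175, 297, 0]) cylinder(h = 665, r = 45);
translate([1159, 297, 0]) cylinder(h = 665, r = 45);
translate([175, 1016, 0]) cylinder(h = 665, r = 45);
translate([1159, 1016, 0]) cylinder(h = 665, r = 45);


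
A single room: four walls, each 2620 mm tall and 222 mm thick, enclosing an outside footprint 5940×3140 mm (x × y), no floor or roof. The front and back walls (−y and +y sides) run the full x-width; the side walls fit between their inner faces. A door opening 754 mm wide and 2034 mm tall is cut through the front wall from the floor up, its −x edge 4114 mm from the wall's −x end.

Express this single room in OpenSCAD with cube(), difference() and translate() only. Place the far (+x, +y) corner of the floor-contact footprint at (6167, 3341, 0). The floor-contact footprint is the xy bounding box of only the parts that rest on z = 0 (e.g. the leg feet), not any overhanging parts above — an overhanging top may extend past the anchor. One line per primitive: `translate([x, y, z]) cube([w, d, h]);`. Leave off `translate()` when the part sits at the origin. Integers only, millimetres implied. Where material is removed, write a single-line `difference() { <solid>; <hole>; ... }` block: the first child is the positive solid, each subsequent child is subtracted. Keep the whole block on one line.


difference() { translate([227, 201, 0]) cube([5940, 222, 2620]); translate([4341, 201, 0]) cube([754, 222, 2034]); }
translate([227, 3119, 0]) cube([5940, 222, 2620]);
translate([227, 423, 0]) cube([222, 2696, 2620]);
translate([5945, 423, 0]) cube([222, 2696, 2620]);


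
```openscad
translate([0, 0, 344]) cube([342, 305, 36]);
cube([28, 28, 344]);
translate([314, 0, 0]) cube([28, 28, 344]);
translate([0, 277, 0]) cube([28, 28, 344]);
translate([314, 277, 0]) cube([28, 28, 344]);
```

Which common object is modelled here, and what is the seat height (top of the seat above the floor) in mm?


A stool. The seat height is 380 mm.

A 342×305×36 slab at z = 344 on four corner posts — a stool. The seat top is 344 + 36 = 380 mm.


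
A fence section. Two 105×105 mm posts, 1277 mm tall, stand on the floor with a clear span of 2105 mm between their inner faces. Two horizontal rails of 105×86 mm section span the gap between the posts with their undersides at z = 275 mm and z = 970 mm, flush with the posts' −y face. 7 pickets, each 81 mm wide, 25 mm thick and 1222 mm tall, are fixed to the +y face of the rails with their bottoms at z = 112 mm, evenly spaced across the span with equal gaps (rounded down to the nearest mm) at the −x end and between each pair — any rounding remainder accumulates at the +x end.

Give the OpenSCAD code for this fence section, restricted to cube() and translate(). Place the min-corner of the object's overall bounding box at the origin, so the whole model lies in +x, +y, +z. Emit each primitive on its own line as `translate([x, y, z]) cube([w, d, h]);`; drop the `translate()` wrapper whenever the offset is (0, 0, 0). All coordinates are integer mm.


cube([105, 105, 1277]);
translate([2210, 0, 0]) cube([105, 105, 1277]);
translate([105, 0, 275]) cube([2105, 105, 86]);
translate([105, 0, 970]) cube([2105, 105, 86]);
translate([297, 105, 112]) cube([81, 25, 1222]);
translate([570, 105, 112]) cube([81, 25, 1222]);
translate([843, 105, 112]) cube([81, 25, 1222]);
translate([1116, 105, 112]) cube([81, 25, 1222]);
translate([1389, 105, 112]) cube([81, 25, 1222]);
translate([1662, 105, 112]) cube([81, 25, 1222]);
translate([1935, 105, 112]) cube([81, 25, 1222]);


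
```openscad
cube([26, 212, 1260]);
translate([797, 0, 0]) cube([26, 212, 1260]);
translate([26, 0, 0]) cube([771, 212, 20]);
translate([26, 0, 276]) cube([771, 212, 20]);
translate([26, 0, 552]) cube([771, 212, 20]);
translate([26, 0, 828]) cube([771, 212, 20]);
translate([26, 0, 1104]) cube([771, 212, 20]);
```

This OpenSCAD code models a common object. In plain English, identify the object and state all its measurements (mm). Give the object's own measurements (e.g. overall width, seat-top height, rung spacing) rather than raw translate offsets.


An open bookshelf. Two side panels, each 26 mm thick, 212 mm deep and 1260 mm tall, stand 823 mm apart (outside-to-outside). Between them sit 5 shelves, each 20 mm thick and 212 mm deep, spanning the full gap between the sides. The bottom shelf rests on the floor (its underside at z = 0) and the clear gap between one shelf's top and the next shelf's underside is 256 mm.


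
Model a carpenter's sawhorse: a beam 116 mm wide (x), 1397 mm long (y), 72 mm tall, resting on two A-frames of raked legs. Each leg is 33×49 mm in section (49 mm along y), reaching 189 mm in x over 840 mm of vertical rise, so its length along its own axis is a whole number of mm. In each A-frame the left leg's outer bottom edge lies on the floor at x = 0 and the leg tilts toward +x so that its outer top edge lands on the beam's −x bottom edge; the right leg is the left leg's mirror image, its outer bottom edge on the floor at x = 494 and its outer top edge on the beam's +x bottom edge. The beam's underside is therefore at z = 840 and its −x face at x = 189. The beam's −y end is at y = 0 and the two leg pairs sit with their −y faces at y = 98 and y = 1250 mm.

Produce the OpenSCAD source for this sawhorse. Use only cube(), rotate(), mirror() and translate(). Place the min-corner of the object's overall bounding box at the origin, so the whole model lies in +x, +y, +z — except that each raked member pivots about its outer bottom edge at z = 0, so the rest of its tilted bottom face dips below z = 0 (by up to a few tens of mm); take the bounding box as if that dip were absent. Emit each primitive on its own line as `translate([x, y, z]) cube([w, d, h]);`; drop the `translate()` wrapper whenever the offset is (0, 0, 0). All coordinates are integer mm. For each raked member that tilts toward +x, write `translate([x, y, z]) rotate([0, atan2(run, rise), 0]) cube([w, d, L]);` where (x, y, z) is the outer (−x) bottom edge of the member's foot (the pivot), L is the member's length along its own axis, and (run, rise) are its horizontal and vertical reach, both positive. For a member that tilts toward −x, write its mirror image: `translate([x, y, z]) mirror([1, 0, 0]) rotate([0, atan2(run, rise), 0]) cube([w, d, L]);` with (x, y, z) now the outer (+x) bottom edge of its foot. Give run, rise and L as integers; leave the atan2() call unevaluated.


translate([189, 0, 840]) cube([116, 1397, 72]);
translate([0, 98, 0]) rotate([0, atan2(189, 840), 0]) cube([33, 49, 861]);
translate([494, 98, 0]) mirror([1, 0, 0]) rotate([0, atan2(189, 840), 0]) cube([33, 49, 861]);
translate([0, 1250, 0]) rotate([0, atan2(189, 840), 0]) cube([33, 49, 861]);
translate([494, 1250, 0]) mirror([1, 0, 0]) rotate([0, atan2(189, 840), 0]) cube([33, 49, 861]);


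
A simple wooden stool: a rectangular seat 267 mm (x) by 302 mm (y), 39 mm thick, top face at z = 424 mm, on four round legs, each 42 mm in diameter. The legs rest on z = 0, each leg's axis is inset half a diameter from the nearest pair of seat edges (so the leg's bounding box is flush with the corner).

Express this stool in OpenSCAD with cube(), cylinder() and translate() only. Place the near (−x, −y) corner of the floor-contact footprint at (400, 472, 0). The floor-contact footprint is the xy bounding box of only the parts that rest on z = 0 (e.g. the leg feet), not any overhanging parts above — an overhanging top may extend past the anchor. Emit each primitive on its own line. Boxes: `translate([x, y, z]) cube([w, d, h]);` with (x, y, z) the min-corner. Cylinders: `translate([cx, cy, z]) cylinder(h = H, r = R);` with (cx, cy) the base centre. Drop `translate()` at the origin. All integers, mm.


translate([400, 472, 385]) cube([267, 302, 39]);
translate([421, 493, 0]) cylinder(h = 385, r = 21);
translate([646, 493, 0]) cylinder(h = 385, r = 21);
translate([421, 753, 0]) cylinder(h = 385, r = 21);
translate([646, 753, 0]) cylinder(h = 385, r = 21);


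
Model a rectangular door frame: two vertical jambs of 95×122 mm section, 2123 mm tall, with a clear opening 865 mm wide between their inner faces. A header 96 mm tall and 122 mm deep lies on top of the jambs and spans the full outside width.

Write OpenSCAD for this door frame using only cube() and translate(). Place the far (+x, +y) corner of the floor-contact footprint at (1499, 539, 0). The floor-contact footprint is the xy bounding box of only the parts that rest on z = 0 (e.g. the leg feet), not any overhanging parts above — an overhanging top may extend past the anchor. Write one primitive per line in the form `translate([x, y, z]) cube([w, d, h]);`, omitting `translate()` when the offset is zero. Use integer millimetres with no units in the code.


translate([444, 417, 0]) cube([95, 122, 2123]);
translate([1404, 417, 0]) cube([95, 122, 2123]);
translate([444, 417, 2123]) cube([1055, 122, 96]);


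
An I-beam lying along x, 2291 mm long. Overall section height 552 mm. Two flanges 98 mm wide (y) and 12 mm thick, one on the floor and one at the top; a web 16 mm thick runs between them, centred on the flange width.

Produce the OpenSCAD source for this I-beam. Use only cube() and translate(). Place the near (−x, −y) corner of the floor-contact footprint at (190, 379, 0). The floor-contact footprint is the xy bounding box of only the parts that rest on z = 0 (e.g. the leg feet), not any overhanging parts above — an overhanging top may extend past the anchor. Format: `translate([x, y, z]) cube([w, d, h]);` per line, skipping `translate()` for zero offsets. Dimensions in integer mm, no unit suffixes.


translate([190, 379, 0]) cube([2291, 98, 12]);
translate([190, 420, 12]) cube([2291, 16, 528]);
translate([190, 379, 540]) cube([2291, 98, 12]);


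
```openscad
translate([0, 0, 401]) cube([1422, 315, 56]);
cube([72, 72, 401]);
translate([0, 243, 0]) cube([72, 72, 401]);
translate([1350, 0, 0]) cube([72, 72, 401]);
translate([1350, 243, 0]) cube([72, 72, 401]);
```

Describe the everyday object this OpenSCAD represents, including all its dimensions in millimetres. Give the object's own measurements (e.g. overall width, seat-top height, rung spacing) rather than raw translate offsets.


A bench: a 1422×315 mm seat slab, 56 mm thick, top at z = 457 mm, on four 72×72 mm square legs flush with the seat corners and standing on z = 0.


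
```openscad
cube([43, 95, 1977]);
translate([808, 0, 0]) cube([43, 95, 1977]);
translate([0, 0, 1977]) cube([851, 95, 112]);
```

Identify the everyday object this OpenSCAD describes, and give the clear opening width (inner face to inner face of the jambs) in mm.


A door frame. The clear opening width is 765 mm.

Two 1977 mm tall posts with a header on top — a door frame. The left jamb is 43 mm wide at x = 0; the right jamb starts at x = 808. The clear opening is 808 − 43 = 765 mm.


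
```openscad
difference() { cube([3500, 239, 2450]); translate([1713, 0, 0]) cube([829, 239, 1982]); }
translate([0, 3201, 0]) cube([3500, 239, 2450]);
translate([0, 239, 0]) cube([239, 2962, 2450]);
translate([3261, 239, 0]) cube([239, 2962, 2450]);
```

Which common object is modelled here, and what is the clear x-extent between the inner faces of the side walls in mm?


A single room. The interior width is 3022 mm.

Four walls enclosing a rectangle with a door in the front wall — a room. Outside width 3500 minus two 239 mm walls gives 3022 mm.


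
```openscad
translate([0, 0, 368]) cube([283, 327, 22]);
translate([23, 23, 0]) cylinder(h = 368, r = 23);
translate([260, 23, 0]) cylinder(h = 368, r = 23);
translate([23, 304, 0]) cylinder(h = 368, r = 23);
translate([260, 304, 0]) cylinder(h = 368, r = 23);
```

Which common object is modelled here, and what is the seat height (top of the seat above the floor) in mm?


A stool. The seat height is 390 mm.

A 283×327×22 slab at z = 368 on four corner cylinders — a stool. The seat top is 368 + 22 = 390 mm.


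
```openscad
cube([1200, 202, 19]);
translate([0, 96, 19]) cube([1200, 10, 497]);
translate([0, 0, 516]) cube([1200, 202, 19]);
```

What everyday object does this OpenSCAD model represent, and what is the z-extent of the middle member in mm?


An I-beam. The web height is 497 mm.

Two wide flanges with a thin centred web — an I-beam. Overall 535 mm minus two 19 mm flanges gives a web of 535 − 2·19 = 497 mm.


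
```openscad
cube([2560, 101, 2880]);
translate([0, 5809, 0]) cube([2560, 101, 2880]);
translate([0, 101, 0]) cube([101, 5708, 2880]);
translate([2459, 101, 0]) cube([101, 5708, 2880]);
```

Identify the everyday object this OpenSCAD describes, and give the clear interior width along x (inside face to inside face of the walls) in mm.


A house (or room) frame. The interior width is 2358 mm.

Four 2880 mm walls enclosing a rectangle with no floor or roof — a room or house frame. Outside width is 2560 mm and wall thickness is 101 mm, so the interior width is 2560 − 2 × 101 = 2358 mm.


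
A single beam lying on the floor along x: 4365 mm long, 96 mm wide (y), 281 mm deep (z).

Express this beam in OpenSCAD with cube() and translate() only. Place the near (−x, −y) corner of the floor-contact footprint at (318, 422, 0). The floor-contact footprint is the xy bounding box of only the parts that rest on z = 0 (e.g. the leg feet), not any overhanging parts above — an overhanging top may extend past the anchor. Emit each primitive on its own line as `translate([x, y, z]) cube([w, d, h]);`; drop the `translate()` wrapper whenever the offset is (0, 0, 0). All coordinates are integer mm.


translate([318, 422, 0]) cube([4365, 96, 281]);


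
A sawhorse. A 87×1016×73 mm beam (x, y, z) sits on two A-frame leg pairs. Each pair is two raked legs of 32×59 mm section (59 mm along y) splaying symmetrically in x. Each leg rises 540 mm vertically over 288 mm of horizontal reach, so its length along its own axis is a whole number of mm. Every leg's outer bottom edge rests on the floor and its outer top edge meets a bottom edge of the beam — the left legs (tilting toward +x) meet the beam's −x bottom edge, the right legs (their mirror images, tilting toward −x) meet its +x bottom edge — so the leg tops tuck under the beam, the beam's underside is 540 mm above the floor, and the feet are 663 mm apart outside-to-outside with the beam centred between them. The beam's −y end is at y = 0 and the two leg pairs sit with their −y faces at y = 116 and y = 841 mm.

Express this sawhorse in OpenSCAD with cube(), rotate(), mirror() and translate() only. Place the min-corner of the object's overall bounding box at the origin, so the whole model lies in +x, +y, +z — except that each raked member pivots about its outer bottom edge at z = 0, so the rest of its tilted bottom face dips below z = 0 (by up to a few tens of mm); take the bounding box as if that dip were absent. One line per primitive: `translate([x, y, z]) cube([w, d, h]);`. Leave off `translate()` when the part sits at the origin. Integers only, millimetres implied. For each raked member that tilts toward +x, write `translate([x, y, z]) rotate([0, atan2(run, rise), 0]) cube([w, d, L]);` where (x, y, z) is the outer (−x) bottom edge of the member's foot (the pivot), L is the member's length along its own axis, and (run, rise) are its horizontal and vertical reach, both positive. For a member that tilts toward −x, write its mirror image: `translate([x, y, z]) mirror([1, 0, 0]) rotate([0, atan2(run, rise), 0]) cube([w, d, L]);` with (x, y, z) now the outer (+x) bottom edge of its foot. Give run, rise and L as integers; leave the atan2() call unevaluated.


translate([288, 0, 540]) cube([87, 1016, 73]);
translate([0, 116, 0]) rotate([0, atan2(288, 540), 0]) cube([32, 59, 612]);
translate([663, 116, 0]) mirror([1, 0, 0]) rotate([0, atan2(288, 540), 0]) cube([32, 59, 612]);
translate([0, 841, 0]) rotate([0, atan2(288, 540), 0]) cube([32, 59, 612]);
translate([663, 841, 0]) mirror([1, 0, 0]) rotate([0, atan2(288, 540), 0]) cube([32, 59, 612]);


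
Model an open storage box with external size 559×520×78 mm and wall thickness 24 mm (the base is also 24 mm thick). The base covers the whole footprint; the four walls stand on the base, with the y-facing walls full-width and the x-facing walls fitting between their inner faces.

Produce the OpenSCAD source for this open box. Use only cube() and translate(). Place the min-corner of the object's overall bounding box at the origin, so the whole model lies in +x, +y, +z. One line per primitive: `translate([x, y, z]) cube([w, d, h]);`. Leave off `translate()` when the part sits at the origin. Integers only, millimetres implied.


cube([559, 520, 24]);
translate([0, 0, 24]) cube([559, 24, 54]);
translate([0, 496, 24]) cube([559, 24, 54]);
translate([0, 24, 24]) cube([24, 472, 54]);
translate([535, 24, 24]) cube([24, 472, 54]);


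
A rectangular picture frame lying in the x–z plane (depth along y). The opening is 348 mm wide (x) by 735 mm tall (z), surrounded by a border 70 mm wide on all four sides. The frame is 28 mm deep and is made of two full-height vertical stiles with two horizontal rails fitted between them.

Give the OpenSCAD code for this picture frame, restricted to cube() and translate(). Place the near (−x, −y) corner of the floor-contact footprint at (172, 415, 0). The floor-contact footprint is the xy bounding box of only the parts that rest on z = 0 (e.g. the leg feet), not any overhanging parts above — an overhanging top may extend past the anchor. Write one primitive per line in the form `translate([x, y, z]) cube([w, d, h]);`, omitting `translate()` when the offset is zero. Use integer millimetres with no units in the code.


translate([172, 415, 0]) cube([70, 28, 875]);
translate([590, 415, 0]) cube([70, 28, 875]);
translate([242, 415, 0]) cube([348, 28, 70]);
translate([242, 415, 805]) cube([348, 28, 70]);


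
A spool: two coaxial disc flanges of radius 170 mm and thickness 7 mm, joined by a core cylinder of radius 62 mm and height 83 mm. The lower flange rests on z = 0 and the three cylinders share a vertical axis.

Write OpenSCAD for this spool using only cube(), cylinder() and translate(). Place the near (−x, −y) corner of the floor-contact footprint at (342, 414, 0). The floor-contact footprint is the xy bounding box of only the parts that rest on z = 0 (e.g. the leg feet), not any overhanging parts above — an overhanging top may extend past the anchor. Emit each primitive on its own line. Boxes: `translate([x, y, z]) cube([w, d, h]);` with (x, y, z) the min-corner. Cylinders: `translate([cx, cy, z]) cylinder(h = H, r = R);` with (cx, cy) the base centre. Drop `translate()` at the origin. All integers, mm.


translate([512, 584, 0]) cylinder(h = 7, r = 170);
translate([512, 584, 7]) cylinder(h = 83, r = 62);
translate([512, 584, 90]) cylinder(h = 7, r = 170);


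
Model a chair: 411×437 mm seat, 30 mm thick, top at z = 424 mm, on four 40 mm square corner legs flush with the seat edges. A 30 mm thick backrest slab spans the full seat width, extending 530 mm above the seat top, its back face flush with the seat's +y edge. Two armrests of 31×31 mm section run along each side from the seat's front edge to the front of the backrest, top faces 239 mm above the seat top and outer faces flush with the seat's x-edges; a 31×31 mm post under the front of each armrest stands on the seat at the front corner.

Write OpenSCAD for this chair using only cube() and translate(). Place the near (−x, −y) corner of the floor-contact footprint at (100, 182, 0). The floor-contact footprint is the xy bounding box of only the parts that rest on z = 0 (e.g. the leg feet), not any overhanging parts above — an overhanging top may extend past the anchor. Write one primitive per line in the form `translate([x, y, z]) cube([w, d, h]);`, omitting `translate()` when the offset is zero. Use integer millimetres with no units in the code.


translate([100, 182, 394]) cube([411, 437, 30]);
translate([100, 182, 0]) cube([40, 40, 394]);
translate([471, 182, 0]) cube([40, 40, 394]);
translate([100, 579, 0]) cube([40, 40, 394]);
translate([471, 579, 0]) cube([40, 40, 394]);
translate([100, 589, 424]) cube([411, 30, 530]);
translate([100, 182, 632]) cube([31, 407, 31]);
translate([480, 182, 632]) cube([31, 407, 31]);
translate([100, 182, 424]) cube([31, 31, 208]);
translate([480, 182, 424]) cube([31, 31, 208]);


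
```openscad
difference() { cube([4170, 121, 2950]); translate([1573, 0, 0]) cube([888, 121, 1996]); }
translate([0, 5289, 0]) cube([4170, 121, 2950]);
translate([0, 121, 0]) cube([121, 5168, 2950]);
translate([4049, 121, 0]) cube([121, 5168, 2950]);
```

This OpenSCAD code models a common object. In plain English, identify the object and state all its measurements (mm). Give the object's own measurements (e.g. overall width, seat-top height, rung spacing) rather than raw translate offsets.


A single room: four walls, each 2950 mm tall and 121 mm thick, enclosing an outside footprint 4170×5410 mm (x × y), no floor or roof. The front and back walls (−y and +y sides) run the full x-width; the side walls fit between their inner faces. A door opening 888 mm wide and 1996 mm tall is cut through the front wall from the floor up, its −x edge 1573 mm from the wall's −x end.


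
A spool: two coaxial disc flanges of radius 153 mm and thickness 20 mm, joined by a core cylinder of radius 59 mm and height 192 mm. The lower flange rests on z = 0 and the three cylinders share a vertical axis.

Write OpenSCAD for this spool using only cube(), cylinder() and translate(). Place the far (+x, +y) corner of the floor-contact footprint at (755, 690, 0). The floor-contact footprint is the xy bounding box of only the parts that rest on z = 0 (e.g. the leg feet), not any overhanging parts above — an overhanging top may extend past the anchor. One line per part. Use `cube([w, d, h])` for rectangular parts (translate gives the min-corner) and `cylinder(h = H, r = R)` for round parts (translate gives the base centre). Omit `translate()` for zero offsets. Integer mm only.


translate([602, 537, 0]) cylinder(h = 20, r = 153);
translate([602, 537, 20]) cylinder(h = 192, r = 59);
translate([602, 537, 212]) cylinder(h = 20, r = 153);
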